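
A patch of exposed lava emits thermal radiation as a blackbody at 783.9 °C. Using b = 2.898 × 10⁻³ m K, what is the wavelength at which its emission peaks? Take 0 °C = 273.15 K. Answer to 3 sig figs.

λ_max ≈ 2.74×10³ nm

T = 783.9 °C + 273.15 = 1057.05 K.
Wien's displacement law: λ_max = b/T = (2.898×10⁻³ m·K)/(1057.05 K) = 2.742×10⁻⁶ m.
That is 2.74×10³ nm, in the infrared range.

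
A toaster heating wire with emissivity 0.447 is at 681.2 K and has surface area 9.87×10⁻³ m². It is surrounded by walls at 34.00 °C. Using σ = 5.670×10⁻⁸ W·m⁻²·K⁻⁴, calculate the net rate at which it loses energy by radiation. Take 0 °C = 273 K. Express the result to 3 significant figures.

Net loss ≈ 51.6 W

Surroundings: T = 34.00 °C + 273 = 307.00 K.
Area A = 9.87×10⁻³ m².
Net radiated power P_net = εσA(T⁴ − T₀⁴) = 0.447×5.670×10⁻⁸×9.87×10⁻³×(681.2⁴ − 307.00⁴).
T⁴ − T₀⁴ = 2.15327×10¹¹ − 8.88287×10⁹ = 2.06444×10¹¹ K⁴, so P_net = 51.6 W.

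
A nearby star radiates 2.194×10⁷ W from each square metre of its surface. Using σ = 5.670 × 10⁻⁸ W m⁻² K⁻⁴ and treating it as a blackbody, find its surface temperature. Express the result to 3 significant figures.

I = σT⁴, so T = (I/σ)^(1/4) = (2.194×10⁷/(5.670×10⁻⁸))^(1/4) = 4.44×10³ K.

T ≈ 4.44×10³ K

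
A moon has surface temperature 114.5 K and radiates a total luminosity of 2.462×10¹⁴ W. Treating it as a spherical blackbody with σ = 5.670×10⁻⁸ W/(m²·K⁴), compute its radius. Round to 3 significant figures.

L = 4πR²σT⁴ ⇒ R = √(L/(4πσT⁴)).
σT⁴ = 9.74552 W/m², so R = √(2.462×10¹⁴/(4π×9.74552)) = 1.42×10⁶ m.

R ≈ 1.42×10⁶ m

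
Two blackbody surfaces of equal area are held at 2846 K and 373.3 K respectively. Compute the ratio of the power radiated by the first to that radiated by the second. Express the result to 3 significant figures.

P₁/P₂ ≈ 3.38×10³

With equal areas, P₁/P₂ = (T₁/T₂)⁴ = (2846/373.3)⁴ = 3.38×10³.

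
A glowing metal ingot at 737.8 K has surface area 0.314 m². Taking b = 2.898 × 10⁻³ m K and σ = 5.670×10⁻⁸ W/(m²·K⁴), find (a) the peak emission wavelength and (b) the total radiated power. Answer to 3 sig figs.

(a) λ_max = b/T = 2.898×10⁻³/737.8 = 3.928×10⁻⁶ m = 3.93 μm.
Area A = 0.314 m².
(b) P = σAT⁴ = 5.670×10⁻⁸×0.314×(737.8)⁴ = 5.28×10³ W.

λ_max ≈ 3.93 μm; P ≈ 5.28×10³ W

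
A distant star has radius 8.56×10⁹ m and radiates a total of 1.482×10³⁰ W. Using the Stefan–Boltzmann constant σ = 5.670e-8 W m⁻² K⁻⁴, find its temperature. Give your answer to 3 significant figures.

T ≈ 1.30×10⁴ K

Surface area A = 4πR² = 4π(8.56×10⁹ m)² = 9.20783×10²⁰ m².
P = σAT⁴ ⇒ T = (P/(σA))^(1/4) = (1.482×10³⁰/(5.670×10⁻⁸×9.20783×10²⁰))^(1/4) = 1.30×10⁴ K.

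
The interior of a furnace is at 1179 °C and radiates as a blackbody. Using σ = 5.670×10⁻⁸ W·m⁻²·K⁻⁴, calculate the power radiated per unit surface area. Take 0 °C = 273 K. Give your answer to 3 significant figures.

T = 1179 °C + 273 = 1452 K.
Stefan–Boltzmann: I = σT⁴ = 5.670×10⁻⁸ × (1452)⁴ = 2.52×10⁵ W/m².

I ≈ 2.52×10⁵ W/m²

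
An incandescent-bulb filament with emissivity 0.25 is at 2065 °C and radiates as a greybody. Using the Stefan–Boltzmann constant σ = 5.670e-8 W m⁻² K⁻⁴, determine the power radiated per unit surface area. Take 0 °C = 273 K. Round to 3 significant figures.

I ≈ 4.24×10⁵ W/m²

T = 2065 °C + 273 = 2338 K.
Stefan–Boltzmann: I = εσT⁴ = 0.25 × 5.670×10⁻⁸ × (2338)⁴ = 4.24×10⁵ W/m².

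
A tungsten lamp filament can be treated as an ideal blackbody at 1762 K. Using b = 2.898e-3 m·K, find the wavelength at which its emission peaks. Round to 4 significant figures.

λ_max ≈ 1645 nm

Wien's displacement law: λ_max = b/T = (2.898×10⁻³ m·K)/(1762 K) = 1.6447×10⁻⁶ m.
That is 1645 nm, in the infrared range.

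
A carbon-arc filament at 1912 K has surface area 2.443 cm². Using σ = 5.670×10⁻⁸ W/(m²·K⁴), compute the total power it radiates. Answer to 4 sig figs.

Area A = 2.443 cm² = 2.443×10⁻⁴ m².
P = σAT⁴ = 5.670×10⁻⁸ × 2.443×10⁻⁴ × (1912)⁴ = 185.1 W.

P ≈ 185.1 W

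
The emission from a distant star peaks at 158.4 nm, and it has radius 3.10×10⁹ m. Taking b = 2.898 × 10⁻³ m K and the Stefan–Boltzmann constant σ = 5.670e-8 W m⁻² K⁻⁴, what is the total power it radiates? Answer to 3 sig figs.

P ≈ 7.67×10²⁹ W

Wien's law: T = b/λ_max = 2.898×10⁻³/1.584×10⁻⁷ = 18295.5 K.
Surface area A = 4πR² = 4π(3.10×10⁹ m)² = 1.20763×10²⁰ m².
Then P = σAT⁴ = 5.670×10⁻⁸×1.20763×10²⁰×(18295.5)⁴ = 7.67×10²⁹ W.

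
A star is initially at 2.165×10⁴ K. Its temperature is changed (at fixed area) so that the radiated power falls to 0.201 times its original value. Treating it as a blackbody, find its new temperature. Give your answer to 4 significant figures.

T₂ ≈ 1.450×10⁴ K

P ∝ T⁴, so T₂/T₁ = (P₂/P₁)^(1/4) = (0.201)^(1/4) = 0.669575.
T₂ = 2.165×10⁴ × 0.669575 = 1.450×10⁴ K.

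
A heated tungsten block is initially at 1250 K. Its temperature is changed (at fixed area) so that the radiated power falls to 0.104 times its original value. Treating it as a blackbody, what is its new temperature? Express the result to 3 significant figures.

P ∝ T⁴, so T₂/T₁ = (P₂/P₁)^(1/4) = (0.104)^(1/4) = 0.567882.
T₂ = 1250 × 0.567882 = 710 K.

T₂ ≈ 710 K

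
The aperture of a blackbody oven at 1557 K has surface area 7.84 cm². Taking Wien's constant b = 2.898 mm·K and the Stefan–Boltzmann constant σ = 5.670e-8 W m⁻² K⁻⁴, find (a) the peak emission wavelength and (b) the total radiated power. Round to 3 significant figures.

(a) λ_max = b/T = 2.898×10⁻³/1557 = 1.861×10⁻⁶ m = 1.86×10³ nm.
Area A = 7.84 cm² = 7.84×10⁻⁴ m².
(b) P = σAT⁴ = 5.670×10⁻⁸×7.84×10⁻⁴×(1557)⁴ = 261 W.

λ_max ≈ 1.86×10³ nm; P ≈ 261 W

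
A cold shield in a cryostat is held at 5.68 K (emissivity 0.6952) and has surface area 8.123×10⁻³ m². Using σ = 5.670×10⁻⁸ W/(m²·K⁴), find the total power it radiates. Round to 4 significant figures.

P ≈ 3.333×10⁻⁷ W

Area A = 8.123×10⁻³ m².
P = εσAT⁴ = 0.6952 × 5.670×10⁻⁸ × 8.123×10⁻³ × (5.68)⁴ = 3.333×10⁻⁷ W.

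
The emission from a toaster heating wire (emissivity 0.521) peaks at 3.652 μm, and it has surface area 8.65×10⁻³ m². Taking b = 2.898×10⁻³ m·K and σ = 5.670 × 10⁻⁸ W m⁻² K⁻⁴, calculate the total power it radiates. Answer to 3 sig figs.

P ≈ 101 W

Wien's law: T = b/λ_max = 2.898×10⁻³/3.652×10⁻⁶ = 793.538 K.
Area A = 8.65×10⁻³ m².
Then P = εσAT⁴ = 0.521×5.670×10⁻⁸×8.65×10⁻³×(793.538)⁴ = 101 W.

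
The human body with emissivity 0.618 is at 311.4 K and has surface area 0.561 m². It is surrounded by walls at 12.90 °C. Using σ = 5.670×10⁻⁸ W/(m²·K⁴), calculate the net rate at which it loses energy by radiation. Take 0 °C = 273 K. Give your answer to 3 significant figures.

Surroundings: T = 12.90 °C + 273 = 285.90 K.
Area A = 0.561 m².
Net radiated power P_net = εσA(T⁴ − T₀⁴) = 0.618×5.670×10⁻⁸×0.561×(311.4⁴ − 285.90⁴).
T⁴ − T₀⁴ = 9.40317×10⁹ − 6.68123×10⁹ = 2.72194×10⁹ K⁴, so P_net = 53.5 W.

Net loss ≈ 53.5 W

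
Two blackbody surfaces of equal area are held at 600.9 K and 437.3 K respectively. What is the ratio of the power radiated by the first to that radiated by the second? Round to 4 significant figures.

With equal areas, P₁/P₂ = (T₁/T₂)⁴ = (600.9/437.3)⁴ = 3.565.

P₁/P₂ ≈ 3.565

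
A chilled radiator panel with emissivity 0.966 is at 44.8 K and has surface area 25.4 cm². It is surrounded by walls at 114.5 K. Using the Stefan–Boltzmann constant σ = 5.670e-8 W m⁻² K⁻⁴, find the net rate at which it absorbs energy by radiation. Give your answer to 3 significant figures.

Area A = 25.4 cm² = 2.54×10⁻³ m².
Net radiated power P_net = εσA(T⁴ − T₀⁴) = 0.966×5.670×10⁻⁸×2.54×10⁻³×(44.8⁴ − 114.5⁴).
T⁴ − T₀⁴ = 4.02821×10⁶ − 1.71879×10⁸ = -1.67851×10⁸ K⁴, so P_net = -0.0234 W — negative, meaning a net gain of 0.0234 W.

Net gain ≈ 0.0234 W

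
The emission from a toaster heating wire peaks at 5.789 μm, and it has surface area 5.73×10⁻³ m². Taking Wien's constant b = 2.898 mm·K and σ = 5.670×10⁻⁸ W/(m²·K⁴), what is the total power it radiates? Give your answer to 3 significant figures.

P ≈ 20.4 W

Wien's law: T = b/λ_max = 2.898×10⁻³/5.789×10⁻⁶ = 500.605 K.
Area A = 5.73×10⁻³ m².
Then P = σAT⁴ = 5.670×10⁻⁸×5.73×10⁻³×(500.605)⁴ = 20.4 W.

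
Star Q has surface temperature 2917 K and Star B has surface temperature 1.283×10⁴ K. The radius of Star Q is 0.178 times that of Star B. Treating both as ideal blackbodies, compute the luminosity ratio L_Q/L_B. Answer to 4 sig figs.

L_Q/L_B ≈ 8.466×10⁻⁵

L ∝ R²T⁴, so L_Q/L_B = (R_Q/R_B)²(T_Q/T_B)⁴ = (0.178)² × (2917/1.283×10⁴)⁴ = 0.031684 × 2.67202×10⁻³ = 8.466×10⁻⁵.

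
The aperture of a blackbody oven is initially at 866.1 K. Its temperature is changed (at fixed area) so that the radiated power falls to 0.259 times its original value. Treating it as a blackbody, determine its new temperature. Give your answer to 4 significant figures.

P ∝ T⁴, so T₂/T₁ = (P₂/P₁)^(1/4) = (0.259)^(1/4) = 0.713387.
T₂ = 866.1 × 0.713387 = 617.9 K.

T₂ ≈ 617.9 K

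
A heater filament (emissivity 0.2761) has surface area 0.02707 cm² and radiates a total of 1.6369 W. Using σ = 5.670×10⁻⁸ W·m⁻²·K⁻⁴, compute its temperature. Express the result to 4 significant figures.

Area A = 0.02707 cm² = 2.707×10⁻⁶ m².
P = εσAT⁴ ⇒ T = (P/(εσA))^(1/4) = (1.6369/(0.2761×5.670×10⁻⁸×2.707×10⁻⁶))^(1/4) = 2493 K.

T ≈ 2493 K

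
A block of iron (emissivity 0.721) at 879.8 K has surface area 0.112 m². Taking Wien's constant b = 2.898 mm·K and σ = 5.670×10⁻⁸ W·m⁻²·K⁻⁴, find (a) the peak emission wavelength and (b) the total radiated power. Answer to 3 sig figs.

(a) λ_max = b/T = 2.898×10⁻³/879.8 = 3.294×10⁻⁶ m = 3.29 μm.
Area A = 0.112 m².
(b) P = εσAT⁴ = 0.721×5.670×10⁻⁸×0.112×(879.8)⁴ = 2.74×10³ W.

λ_max ≈ 3.29 μm; P ≈ 2.74×10³ W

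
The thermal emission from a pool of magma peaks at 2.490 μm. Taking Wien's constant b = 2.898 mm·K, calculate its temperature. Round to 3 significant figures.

Wien's law gives T = b/λ_max = (2.898×10⁻³ m·K)/(2.490×10⁻⁶ m) = 1.16×10³ K.

T ≈ 1.16×10³ K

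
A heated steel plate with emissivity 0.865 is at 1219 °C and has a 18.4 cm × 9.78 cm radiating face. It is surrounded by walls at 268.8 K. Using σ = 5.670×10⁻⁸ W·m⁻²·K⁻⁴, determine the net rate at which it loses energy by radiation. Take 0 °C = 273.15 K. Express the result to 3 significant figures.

T = 1219 °C + 273.15 = 1492.15 K.
Area A = 0.184 × 0.0978 = 0.0179952 m².
Net radiated power P_net = εσA(T⁴ − T₀⁴) = 0.865×5.670×10⁻⁸×0.0179952×(1492.15⁴ − 268.8⁴).
T⁴ − T₀⁴ = 4.95735×10¹² − 5.22056×10⁹ = 4.95213×10¹² K⁴, so P_net = 4.37×10³ W.

Net loss ≈ 4.37×10³ W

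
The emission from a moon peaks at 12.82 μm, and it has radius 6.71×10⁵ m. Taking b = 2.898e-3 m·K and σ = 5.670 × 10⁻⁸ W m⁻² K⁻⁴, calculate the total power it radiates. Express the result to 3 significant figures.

P ≈ 8.38×10¹⁴ W

Wien's law: T = b/λ_max = 2.898×10⁻³/1.282×10⁻⁵ = 226.053 K.
Surface area A = 4πR² = 4π(6.71×10⁵ m)² = 5.65790×10¹² m².
Then P = σAT⁴ = 5.670×10⁻⁸×5.65790×10¹²×(226.053)⁴ = 8.38×10¹⁴ W.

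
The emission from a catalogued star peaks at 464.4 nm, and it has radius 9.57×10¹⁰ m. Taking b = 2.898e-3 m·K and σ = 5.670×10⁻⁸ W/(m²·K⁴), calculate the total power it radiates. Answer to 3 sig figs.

Wien's law: T = b/λ_max = 2.898×10⁻³/4.644×10⁻⁷ = 6240.31 K.
Surface area A = 4πR² = 4π(9.57×10¹⁰ m)² = 1.15089×10²³ m².
Then P = σAT⁴ = 5.670×10⁻⁸×1.15089×10²³×(6240.31)⁴ = 9.90×10³⁰ W.

P ≈ 9.90×10³⁰ W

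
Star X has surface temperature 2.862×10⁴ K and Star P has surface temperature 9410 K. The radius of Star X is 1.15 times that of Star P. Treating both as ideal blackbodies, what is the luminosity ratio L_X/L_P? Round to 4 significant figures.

L ∝ R²T⁴, so L_X/L_P = (R_X/R_P)²(T_X/T_P)⁴ = (1.15)² × (2.862×10⁴/9410)⁴ = 1.3225 × 85.5697 = 113.2.

L_X/L_P ≈ 113.2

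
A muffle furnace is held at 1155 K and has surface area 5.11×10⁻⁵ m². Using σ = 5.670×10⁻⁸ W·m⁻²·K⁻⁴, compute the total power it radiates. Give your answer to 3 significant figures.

Area A = 5.11×10⁻⁵ m².
P = σAT⁴ = 5.670×10⁻⁸ × 5.11×10⁻⁵ × (1155)⁴ = 5.16 W.

P ≈ 5.16 W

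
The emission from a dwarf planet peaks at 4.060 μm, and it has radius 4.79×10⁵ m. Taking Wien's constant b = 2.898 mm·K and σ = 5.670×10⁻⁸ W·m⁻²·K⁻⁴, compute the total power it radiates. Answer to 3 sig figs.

P ≈ 4.24×10¹⁶ W

Wien's law: T = b/λ_max = 2.898×10⁻³/4.060×10⁻⁶ = 713.793 K.
Surface area A = 4πR² = 4π(4.79×10⁵ m)² = 2.88324×10¹² m².
Then P = σAT⁴ = 5.670×10⁻⁸×2.88324×10¹²×(713.793)⁴ = 4.24×10¹⁶ W.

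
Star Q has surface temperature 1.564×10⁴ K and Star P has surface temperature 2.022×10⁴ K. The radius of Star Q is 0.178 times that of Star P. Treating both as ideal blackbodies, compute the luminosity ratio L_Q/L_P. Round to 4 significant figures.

L_Q/L_P ≈ 0.01134

L ∝ R²T⁴, so L_Q/L_P = (R_Q/R_P)²(T_Q/T_P)⁴ = (0.178)² × (1.564×10⁴/2.022×10⁴)⁴ = 0.031684 × 0.357950 = 0.01134.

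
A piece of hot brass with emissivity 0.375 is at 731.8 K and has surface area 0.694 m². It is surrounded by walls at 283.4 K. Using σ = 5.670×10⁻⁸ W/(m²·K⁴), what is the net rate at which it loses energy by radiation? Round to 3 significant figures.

Net loss ≈ 4.14×10³ W

Area A = 0.694 m².
Net radiated power P_net = εσA(T⁴ − T₀⁴) = 0.375×5.670×10⁻⁸×0.694×(731.8⁴ − 283.4⁴).
T⁴ − T₀⁴ = 2.86794×10¹¹ − 6.45059×10⁹ = 2.80343×10¹¹ K⁴, so P_net = 4.14×10³ W.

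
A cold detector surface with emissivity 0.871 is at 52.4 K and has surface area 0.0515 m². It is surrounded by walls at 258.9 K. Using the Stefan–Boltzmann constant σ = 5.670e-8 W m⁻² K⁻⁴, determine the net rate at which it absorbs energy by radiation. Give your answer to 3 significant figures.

Area A = 0.0515 m².
Net radiated power P_net = εσA(T⁴ − T₀⁴) = 0.871×5.670×10⁻⁸×0.0515×(52.4⁴ − 258.9⁴).
T⁴ − T₀⁴ = 7.53920×10⁶ − 4.49291×10⁹ = -4.48537×10⁹ K⁴, so P_net = -11.4 W — negative, meaning a net gain of 11.4 W.

Net gain ≈ 11.4 W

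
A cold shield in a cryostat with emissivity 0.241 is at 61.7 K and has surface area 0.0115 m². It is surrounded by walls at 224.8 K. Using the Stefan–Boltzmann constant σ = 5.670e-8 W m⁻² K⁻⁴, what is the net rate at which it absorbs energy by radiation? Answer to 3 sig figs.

Net gain ≈ 0.399 W

Area A = 0.0115 m².
Net radiated power P_net = εσA(T⁴ − T₀⁴) = 0.241×5.670×10⁻⁸×0.0115×(61.7⁴ − 224.8⁴).
T⁴ − T₀⁴ = 1.44924×10⁷ − 2.55379×10⁹ = -2.53930×10⁹ K⁴, so P_net = -0.399 W — negative, meaning a net gain of 0.399 W.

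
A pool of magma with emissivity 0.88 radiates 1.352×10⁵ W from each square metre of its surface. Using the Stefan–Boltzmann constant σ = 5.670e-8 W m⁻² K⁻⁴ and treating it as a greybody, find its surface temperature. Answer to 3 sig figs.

I = εσT⁴, so T = (I/εσ)^(1/4) = (1.352×10⁵/(0.88×5.670×10⁻⁸))^(1/4) = 1.28×10³ K.

T ≈ 1.28×10³ K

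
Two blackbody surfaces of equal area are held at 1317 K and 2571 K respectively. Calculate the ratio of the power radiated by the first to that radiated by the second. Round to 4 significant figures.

With equal areas, P₁/P₂ = (T₁/T₂)⁴ = (1317/2571)⁴ = 0.06885.

P₁/P₂ ≈ 0.06885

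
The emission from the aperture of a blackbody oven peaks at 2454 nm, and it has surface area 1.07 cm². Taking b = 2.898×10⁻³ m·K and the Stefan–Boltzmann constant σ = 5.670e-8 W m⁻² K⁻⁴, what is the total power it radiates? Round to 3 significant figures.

Wien's law: T = b/λ_max = 2.898×10⁻³/2.454×10⁻⁶ = 1180.93 K.
Area A = 1.07 cm² = 1.07×10⁻⁴ m².
Then P = σAT⁴ = 5.670×10⁻⁸×1.07×10⁻⁴×(1180.93)⁴ = 11.8 W.

P ≈ 11.8 W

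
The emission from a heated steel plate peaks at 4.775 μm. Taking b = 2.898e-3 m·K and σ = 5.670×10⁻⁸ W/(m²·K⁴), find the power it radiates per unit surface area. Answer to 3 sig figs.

Wien's law: T = b/λ_max = 2.898×10⁻³/4.775×10⁻⁶ = 606.911 K.
Then I = σT⁴ = 5.670×10⁻⁸×(606.911)⁴ = 7.69×10³ W/m².

I ≈ 7.69×10³ W/m²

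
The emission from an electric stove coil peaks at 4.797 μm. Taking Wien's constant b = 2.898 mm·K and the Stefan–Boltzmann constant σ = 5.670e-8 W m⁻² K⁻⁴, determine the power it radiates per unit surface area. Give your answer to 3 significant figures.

Wien's law: T = b/λ_max = 2.898×10⁻³/4.797×10⁻⁶ = 604.128 K.
Then I = σT⁴ = 5.670×10⁻⁸×(604.128)⁴ = 7.55×10³ W/m².

I ≈ 7.55×10³ W/m²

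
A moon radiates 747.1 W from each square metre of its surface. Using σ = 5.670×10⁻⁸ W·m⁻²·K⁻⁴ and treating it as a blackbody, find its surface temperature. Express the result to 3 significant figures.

I = σT⁴, so T = (I/σ)^(1/4) = (747.1/(5.670×10⁻⁸))^(1/4) = 339 K.

T ≈ 339 K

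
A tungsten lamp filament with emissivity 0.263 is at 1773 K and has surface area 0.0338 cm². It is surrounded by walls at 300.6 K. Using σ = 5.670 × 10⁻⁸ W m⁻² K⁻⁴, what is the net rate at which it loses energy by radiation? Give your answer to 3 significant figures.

Net loss ≈ 0.498 W

Area A = 0.0338 cm² = 3.38×10⁻⁶ m².
Net radiated power P_net = εσA(T⁴ − T₀⁴) = 0.263×5.670×10⁻⁸×3.38×10⁻⁶×(1773⁴ − 300.6⁴).
T⁴ − T₀⁴ = 9.88177×10¹² − 8.16499×10⁹ = 9.87361×10¹² K⁴, so P_net = 0.498 W.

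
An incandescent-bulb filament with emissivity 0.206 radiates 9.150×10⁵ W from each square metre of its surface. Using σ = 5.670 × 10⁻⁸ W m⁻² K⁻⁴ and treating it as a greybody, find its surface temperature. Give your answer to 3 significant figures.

T ≈ 2.98×10³ K

I = εσT⁴, so T = (I/εσ)^(1/4) = (9.150×10⁵/(0.206×5.670×10⁻⁸))^(1/4) = 2.98×10³ K.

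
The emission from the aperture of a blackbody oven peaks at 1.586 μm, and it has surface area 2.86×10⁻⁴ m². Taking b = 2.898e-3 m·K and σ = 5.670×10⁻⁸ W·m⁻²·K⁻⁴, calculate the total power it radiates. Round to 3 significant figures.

Wien's law: T = b/λ_max = 2.898×10⁻³/1.586×10⁻⁶ = 1827.24 K.
Area A = 2.86×10⁻⁴ m².
Then P = σAT⁴ = 5.670×10⁻⁸×2.86×10⁻⁴×(1827.24)⁴ = 181 W.

P ≈ 181 W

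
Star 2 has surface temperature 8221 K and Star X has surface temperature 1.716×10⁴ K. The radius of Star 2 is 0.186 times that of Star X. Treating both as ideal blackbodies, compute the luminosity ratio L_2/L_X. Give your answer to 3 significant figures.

L ∝ R²T⁴, so L_2/L_X = (R_2/R_X)²(T_2/T_X)⁴ = (0.186)² × (8221/1.716×10⁴)⁴ = 0.034596 × 0.0526780 = 1.82×10⁻³.

L_2/L_X ≈ 1.82×10⁻³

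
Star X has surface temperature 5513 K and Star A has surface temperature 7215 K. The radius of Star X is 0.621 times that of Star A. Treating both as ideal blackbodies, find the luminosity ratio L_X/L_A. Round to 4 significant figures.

L_X/L_A ≈ 0.1315

L ∝ R²T⁴, so L_X/L_A = (R_X/R_A)²(T_X/T_A)⁴ = (0.621)² × (5513/7215)⁴ = 0.385641 × 0.340884 = 0.1315.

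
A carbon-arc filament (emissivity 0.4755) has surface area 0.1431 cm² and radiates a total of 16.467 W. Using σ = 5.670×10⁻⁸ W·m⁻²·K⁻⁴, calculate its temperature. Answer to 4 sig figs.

Area A = 0.1431 cm² = 1.431×10⁻⁵ m².
P = εσAT⁴ ⇒ T = (P/(εσA))^(1/4) = (16.467/(0.4755×5.670×10⁻⁸×1.431×10⁻⁵))^(1/4) = 2556 K.

T ≈ 2556 K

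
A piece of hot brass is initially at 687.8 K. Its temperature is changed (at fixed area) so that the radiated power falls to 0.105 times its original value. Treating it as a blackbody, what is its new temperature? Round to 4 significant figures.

T₂ ≈ 391.5 K

P ∝ T⁴, so T₂/T₁ = (P₂/P₁)^(1/4) = (0.105)^(1/4) = 0.569243.
T₂ = 687.8 × 0.569243 = 391.5 K.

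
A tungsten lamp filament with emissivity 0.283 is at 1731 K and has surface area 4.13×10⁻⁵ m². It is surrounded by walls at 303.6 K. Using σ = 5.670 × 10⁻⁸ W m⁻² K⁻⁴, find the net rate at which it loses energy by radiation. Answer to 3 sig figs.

Area A = 4.13×10⁻⁵ m².
Net radiated power P_net = εσA(T⁴ − T₀⁴) = 0.283×5.670×10⁻⁸×4.13×10⁻⁵×(1731⁴ − 303.6⁴).
T⁴ − T₀⁴ = 8.97818×10¹² − 8.49585×10⁹ = 8.96968×10¹² K⁴, so P_net = 5.94 W.

Net loss ≈ 5.94 W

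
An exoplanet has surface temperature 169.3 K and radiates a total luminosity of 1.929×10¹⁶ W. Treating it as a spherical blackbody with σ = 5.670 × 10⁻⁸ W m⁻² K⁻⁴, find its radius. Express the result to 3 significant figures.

R ≈ 5.74×10⁶ m

L = 4πR²σT⁴ ⇒ R = √(L/(4πσT⁴)).
σT⁴ = 46.5812 W/m², so R = √(1.929×10¹⁶/(4π×46.5812)) = 5.74×10⁶ m.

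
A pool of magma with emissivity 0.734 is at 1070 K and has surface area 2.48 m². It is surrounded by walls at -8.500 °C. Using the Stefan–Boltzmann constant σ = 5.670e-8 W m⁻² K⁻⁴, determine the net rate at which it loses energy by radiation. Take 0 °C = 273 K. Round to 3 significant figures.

Surroundings: T = -8.500 °C + 273 = 264.500 K.
Area A = 2.48 m².
Net radiated power P_net = εσA(T⁴ − T₀⁴) = 0.734×5.670×10⁻⁸×2.48×(1070⁴ − 264.500⁴).
T⁴ − T₀⁴ = 1.31080×10¹² − 4.89444×10⁹ = 1.30591×10¹² K⁴, so P_net = 1.35×10⁵ W.

Net loss ≈ 1.35×10⁵ W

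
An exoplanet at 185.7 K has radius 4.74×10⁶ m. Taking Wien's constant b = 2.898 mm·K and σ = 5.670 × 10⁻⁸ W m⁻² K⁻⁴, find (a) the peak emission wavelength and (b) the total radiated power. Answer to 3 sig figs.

λ_max ≈ 15.6 μm; P ≈ 1.90×10¹⁶ W

(a) λ_max = b/T = 2.898×10⁻³/185.7 = 1.561×10⁻⁵ m = 15.6 μm.
Surface area A = 4πR² = 4π(4.74×10⁶ m)² = 2.82336×10¹⁴ m².
(b) P = σAT⁴ = 5.670×10⁻⁸×2.82336×10¹⁴×(185.7)⁴ = 1.90×10¹⁶ W.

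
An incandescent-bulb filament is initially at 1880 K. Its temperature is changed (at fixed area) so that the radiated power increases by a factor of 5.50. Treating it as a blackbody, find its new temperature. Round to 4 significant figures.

T₂ ≈ 2879 K

P ∝ T⁴, so T₂/T₁ = (P₂/P₁)^(1/4) = (5.50)^(1/4) = 1.53141.
T₂ = 1880 × 1.53141 = 2879 K.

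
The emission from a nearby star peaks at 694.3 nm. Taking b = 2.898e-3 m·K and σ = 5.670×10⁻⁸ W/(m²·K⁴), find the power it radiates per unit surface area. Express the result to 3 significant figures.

I ≈ 1.72×10⁷ W/m²

Wien's law: T = b/λ_max = 2.898×10⁻³/6.943×10⁻⁷ = 4173.99 K.
Then I = σT⁴ = 5.670×10⁻⁸×(4173.99)⁴ = 1.72×10⁷ W/m².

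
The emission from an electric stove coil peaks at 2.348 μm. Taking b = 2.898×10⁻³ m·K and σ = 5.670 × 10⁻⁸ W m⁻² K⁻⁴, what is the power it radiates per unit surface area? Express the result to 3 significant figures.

Wien's law: T = b/λ_max = 2.898×10⁻³/2.348×10⁻⁶ = 1234.24 K.
Then I = σT⁴ = 5.670×10⁻⁸×(1234.24)⁴ = 1.32×10⁵ W/m².

I ≈ 1.32×10⁵ W/m²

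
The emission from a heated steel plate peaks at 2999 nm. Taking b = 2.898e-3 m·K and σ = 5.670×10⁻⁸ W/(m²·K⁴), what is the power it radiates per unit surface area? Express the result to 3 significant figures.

Wien's law: T = b/λ_max = 2.898×10⁻³/2.999×10⁻⁶ = 966.322 K.
Then I = σT⁴ = 5.670×10⁻⁸×(966.322)⁴ = 4.94×10⁴ W/m².

I ≈ 4.94×10⁴ W/m²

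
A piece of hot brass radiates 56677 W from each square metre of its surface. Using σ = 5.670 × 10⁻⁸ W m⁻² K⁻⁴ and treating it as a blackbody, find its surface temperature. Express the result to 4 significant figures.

T ≈ 999.9 K

I = σT⁴, so T = (I/σ)^(1/4) = (56677/(5.670×10⁻⁸))^(1/4) = 999.9 K.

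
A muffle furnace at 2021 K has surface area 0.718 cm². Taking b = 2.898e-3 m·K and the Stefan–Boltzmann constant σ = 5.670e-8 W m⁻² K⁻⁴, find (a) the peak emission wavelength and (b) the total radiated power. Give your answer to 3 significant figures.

(a) λ_max = b/T = 2.898×10⁻³/2021 = 1.434×10⁻⁶ m = 1.43×10³ nm.
Area A = 0.718 cm² = 7.18×10⁻⁵ m².
(b) P = σAT⁴ = 5.670×10⁻⁸×7.18×10⁻⁵×(2021)⁴ = 67.9 W.

λ_max ≈ 1.43×10³ nm; P ≈ 67.9 W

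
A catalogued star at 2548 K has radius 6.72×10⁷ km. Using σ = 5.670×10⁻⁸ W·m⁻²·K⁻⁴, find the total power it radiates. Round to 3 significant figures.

P ≈ 1.36×10²⁹ W

Surface area A = 4πR² = 4π(6.72×10¹⁰ m)² = 5.67477×10²² m².
P = σAT⁴ = 5.670×10⁻⁸ × 5.67477×10²² × (2548)⁴ = 1.36×10²⁹ W.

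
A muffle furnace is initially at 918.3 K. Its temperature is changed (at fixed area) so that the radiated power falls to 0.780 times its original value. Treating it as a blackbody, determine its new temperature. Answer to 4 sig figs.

P ∝ T⁴, so T₂/T₁ = (P₂/P₁)^(1/4) = (0.780)^(1/4) = 0.939774.
T₂ = 918.3 × 0.939774 = 863.0 K.

T₂ ≈ 863.0 K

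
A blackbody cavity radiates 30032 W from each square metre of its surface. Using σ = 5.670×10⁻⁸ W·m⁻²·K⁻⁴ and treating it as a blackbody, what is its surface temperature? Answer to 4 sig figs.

T ≈ 853.1 K

I = σT⁴, so T = (I/σ)^(1/4) = (30032/(5.670×10⁻⁸))^(1/4) = 853.1 K.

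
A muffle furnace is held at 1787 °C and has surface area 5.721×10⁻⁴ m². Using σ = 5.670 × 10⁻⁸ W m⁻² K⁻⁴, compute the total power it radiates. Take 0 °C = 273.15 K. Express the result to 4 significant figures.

T = 1787 °C + 273.15 = 2060.15 K.
Area A = 5.721×10⁻⁴ m².
P = σAT⁴ = 5.670×10⁻⁸ × 5.721×10⁻⁴ × (2060.15)⁴ = 584.3 W.

P ≈ 584.3 W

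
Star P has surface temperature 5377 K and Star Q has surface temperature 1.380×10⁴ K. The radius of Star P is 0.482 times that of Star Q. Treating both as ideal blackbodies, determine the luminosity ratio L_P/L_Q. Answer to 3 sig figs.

L ∝ R²T⁴, so L_P/L_Q = (R_P/R_Q)²(T_P/T_Q)⁴ = (0.482)² × (5377/1.380×10⁴)⁴ = 0.232324 × 0.0230486 = 5.35×10⁻³.

L_P/L_Q ≈ 5.35×10⁻³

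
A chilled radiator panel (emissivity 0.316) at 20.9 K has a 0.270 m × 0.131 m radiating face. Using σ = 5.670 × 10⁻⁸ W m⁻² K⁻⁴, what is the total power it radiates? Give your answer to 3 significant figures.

Area A = 0.270 × 0.131 = 0.03537 m².
P = εσAT⁴ = 0.316 × 5.670×10⁻⁸ × 0.03537 × (20.9)⁴ = 1.21×10⁻⁴ W.

P ≈ 1.21×10⁻⁴ W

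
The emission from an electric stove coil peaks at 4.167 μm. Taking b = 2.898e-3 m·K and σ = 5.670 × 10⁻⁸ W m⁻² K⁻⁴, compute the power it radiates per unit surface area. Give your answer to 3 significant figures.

Wien's law: T = b/λ_max = 2.898×10⁻³/4.167×10⁻⁶ = 695.464 K.
Then I = σT⁴ = 5.670×10⁻⁸×(695.464)⁴ = 1.33×10⁴ W/m².

I ≈ 1.33×10⁴ W/m²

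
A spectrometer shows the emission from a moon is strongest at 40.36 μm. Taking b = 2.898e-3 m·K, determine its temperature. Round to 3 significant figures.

Wien's law gives T = b/λ_max = (2.898×10⁻³ m·K)/(4.036×10⁻⁵ m) = 71.8 K.

T ≈ 71.8 K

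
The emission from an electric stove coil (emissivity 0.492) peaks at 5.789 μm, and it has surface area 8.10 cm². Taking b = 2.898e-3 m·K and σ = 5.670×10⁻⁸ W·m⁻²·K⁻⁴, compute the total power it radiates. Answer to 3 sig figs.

P ≈ 1.42 W

Wien's law: T = b/λ_max = 2.898×10⁻³/5.789×10⁻⁶ = 500.605 K.
Area A = 8.10 cm² = 8.10×10⁻⁴ m².
Then P = εσAT⁴ = 0.492×5.670×10⁻⁸×8.10×10⁻⁴×(500.605)⁴ = 1.42 W.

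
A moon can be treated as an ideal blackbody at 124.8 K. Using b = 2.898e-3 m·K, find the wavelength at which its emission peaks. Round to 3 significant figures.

Wien's displacement law: λ_max = b/T = (2.898×10⁻³ m·K)/(124.8 K) = 2.322×10⁻⁵ m.
That is 23.2 μm, in the infrared range.

λ_max ≈ 23.2 μm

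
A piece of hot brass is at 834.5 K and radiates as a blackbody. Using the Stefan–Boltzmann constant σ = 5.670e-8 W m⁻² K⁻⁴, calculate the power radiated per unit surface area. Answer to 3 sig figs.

Stefan–Boltzmann: I = σT⁴ = 5.670×10⁻⁸ × (834.5)⁴ = 2.75×10⁴ W/m².

I ≈ 2.75×10⁴ W/m²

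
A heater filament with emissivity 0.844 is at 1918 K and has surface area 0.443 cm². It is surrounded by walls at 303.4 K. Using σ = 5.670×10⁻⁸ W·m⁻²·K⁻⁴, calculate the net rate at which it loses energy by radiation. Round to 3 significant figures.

Net loss ≈ 28.7 W

Area A = 0.443 cm² = 4.43×10⁻⁵ m².
Net radiated power P_net = εσA(T⁴ − T₀⁴) = 0.844×5.670×10⁻⁸×4.43×10⁻⁵×(1918⁴ − 303.4⁴).
T⁴ − T₀⁴ = 1.35330×10¹³ − 8.47349×10⁹ = 1.35245×10¹³ K⁴, so P_net = 28.7 W.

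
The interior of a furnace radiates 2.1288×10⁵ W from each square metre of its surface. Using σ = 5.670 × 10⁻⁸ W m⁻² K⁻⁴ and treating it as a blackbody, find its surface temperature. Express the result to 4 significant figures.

T ≈ 1392 K

I = σT⁴, so T = (I/σ)^(1/4) = (2.1288×10⁵/(5.670×10⁻⁸))^(1/4) = 1392 K.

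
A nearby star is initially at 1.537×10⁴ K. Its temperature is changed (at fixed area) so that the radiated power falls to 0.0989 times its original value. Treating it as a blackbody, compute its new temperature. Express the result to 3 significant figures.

T₂ ≈ 8.62×10³ K

P ∝ T⁴, so T₂/T₁ = (P₂/P₁)^(1/4) = (0.0989)^(1/4) = 0.560788.
T₂ = 1.537×10⁴ × 0.560788 = 8.62×10³ K.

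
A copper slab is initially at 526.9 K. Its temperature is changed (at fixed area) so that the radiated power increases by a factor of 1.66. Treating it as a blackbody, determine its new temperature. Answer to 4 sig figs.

T₂ ≈ 598.1 K

P ∝ T⁴, so T₂/T₁ = (P₂/P₁)^(1/4) = (1.66)^(1/4) = 1.13508.
T₂ = 526.9 × 1.13508 = 598.1 K.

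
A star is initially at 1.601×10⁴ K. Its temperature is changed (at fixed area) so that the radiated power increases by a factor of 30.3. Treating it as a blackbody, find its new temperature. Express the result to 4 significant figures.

P ∝ T⁴, so T₂/T₁ = (P₂/P₁)^(1/4) = (30.3)^(1/4) = 2.34618.
T₂ = 1.601×10⁴ × 2.34618 = 3.756×10⁴ K.

T₂ ≈ 3.756×10⁴ K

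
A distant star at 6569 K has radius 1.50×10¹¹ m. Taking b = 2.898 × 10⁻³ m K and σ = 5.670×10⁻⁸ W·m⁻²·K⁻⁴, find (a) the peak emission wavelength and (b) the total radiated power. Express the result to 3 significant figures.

λ_max ≈ 0.441 μm; P ≈ 2.99×10³¹ W

(a) λ_max = b/T = 2.898×10⁻³/6569 = 4.412×10⁻⁷ m = 0.441 μm.
Surface area A = 4πR² = 4π(1.50×10¹¹ m)² = 2.82743×10²³ m².
(b) P = σAT⁴ = 5.670×10⁻⁸×2.82743×10²³×(6569)⁴ = 2.99×10³¹ W.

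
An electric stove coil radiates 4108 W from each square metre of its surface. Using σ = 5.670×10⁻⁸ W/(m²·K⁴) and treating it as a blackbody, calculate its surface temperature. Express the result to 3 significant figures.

I = σT⁴, so T = (I/σ)^(1/4) = (4108/(5.670×10⁻⁸))^(1/4) = 519 K.

T ≈ 519 K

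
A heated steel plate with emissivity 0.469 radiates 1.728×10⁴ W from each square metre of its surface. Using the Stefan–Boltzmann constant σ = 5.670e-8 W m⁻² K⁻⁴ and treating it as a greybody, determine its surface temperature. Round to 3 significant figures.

I = εσT⁴, so T = (I/εσ)^(1/4) = (1.728×10⁴/(0.469×5.670×10⁻⁸))^(1/4) = 898 K.

T ≈ 898 K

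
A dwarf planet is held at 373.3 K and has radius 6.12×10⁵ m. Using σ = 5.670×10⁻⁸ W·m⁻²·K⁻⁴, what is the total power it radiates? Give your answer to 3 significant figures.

P ≈ 5.18×10¹⁵ W

Surface area A = 4πR² = 4π(6.12×10⁵ m)² = 4.70666×10¹² m².
P = σAT⁴ = 5.670×10⁻⁸ × 4.70666×10¹² × (373.3)⁴ = 5.18×10¹⁵ W.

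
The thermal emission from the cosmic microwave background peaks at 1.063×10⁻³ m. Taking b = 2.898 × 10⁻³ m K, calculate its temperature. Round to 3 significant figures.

T ≈ 2.73 K

Wien's law gives T = b/λ_max = (2.898×10⁻³ m·K)/(1.063×10⁻³ m) = 2.73 K.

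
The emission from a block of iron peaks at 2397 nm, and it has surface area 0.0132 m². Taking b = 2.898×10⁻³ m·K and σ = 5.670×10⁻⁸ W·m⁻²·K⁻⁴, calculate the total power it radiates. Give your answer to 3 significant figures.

P ≈ 1.60×10³ W

Wien's law: T = b/λ_max = 2.898×10⁻³/2.397×10⁻⁶ = 1209.01 K.
Area A = 0.0132 m².
Then P = σAT⁴ = 5.670×10⁻⁸×0.0132×(1209.01)⁴ = 1.60×10³ W.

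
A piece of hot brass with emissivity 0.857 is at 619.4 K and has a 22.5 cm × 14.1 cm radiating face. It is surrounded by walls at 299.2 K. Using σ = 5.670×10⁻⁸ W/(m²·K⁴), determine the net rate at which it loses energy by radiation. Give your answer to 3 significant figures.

Net loss ≈ 215 W

Area A = 0.225 × 0.141 = 0.031725 m².
Net radiated power P_net = εσA(T⁴ − T₀⁴) = 0.857×5.670×10⁻⁸×0.031725×(619.4⁴ − 299.2⁴).
T⁴ − T₀⁴ = 1.47192×10¹¹ − 8.01394×10⁹ = 1.39178×10¹¹ K⁴, so P_net = 215 W.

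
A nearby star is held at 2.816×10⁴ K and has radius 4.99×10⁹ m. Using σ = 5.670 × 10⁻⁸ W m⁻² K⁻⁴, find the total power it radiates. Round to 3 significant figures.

P ≈ 1.12×10³¹ W

Surface area A = 4πR² = 4π(4.99×10⁹ m)² = 3.12904×10²⁰ m².
P = σAT⁴ = 5.670×10⁻⁸ × 3.12904×10²⁰ × (2.816×10⁴)⁴ = 1.12×10³¹ W.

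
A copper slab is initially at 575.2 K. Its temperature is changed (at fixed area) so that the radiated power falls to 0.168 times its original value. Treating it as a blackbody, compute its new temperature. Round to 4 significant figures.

T₂ ≈ 368.3 K

P ∝ T⁴, so T₂/T₁ = (P₂/P₁)^(1/4) = (0.168)^(1/4) = 0.640217.
T₂ = 575.2 × 0.640217 = 368.3 K.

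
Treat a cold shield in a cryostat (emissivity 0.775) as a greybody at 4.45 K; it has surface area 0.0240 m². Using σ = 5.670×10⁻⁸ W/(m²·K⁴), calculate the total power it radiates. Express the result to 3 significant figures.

Area A = 0.0240 m².
P = εσAT⁴ = 0.775 × 5.670×10⁻⁸ × 0.0240 × (4.45)⁴ = 4.14×10⁻⁷ W.

P ≈ 4.14×10⁻⁷ W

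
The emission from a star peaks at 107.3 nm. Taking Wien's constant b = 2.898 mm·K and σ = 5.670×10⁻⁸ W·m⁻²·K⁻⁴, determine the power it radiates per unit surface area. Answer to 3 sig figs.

I ≈ 3.02×10¹⁰ W/m²

Wien's law: T = b/λ_max = 2.898×10⁻³/1.073×10⁻⁷ = 27008.4 K.
Then I = σT⁴ = 5.670×10⁻⁸×(27008.4)⁴ = 3.02×10¹⁰ W/m².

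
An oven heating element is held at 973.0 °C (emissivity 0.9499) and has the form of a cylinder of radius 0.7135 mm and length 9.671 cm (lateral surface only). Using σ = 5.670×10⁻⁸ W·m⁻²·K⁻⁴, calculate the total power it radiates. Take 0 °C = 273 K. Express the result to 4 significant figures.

P ≈ 56.28 W

T = 973.0 °C + 273 = 1246.0 K.
Lateral area A = 2πrL = 2π×7.135×10⁻⁴×0.09671 = 4.33556×10⁻⁴ m².
P = εσAT⁴ = 0.9499 × 5.670×10⁻⁸ × 4.33556×10⁻⁴ × (1246.0)⁴ = 56.28 W.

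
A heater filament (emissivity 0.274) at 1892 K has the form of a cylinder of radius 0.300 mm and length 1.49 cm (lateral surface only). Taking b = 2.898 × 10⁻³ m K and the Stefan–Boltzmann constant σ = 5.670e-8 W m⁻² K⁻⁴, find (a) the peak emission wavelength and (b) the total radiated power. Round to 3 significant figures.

λ_max ≈ 1.53×10³ nm; P ≈ 5.59 W

(a) λ_max = b/T = 2.898×10⁻³/1892 = 1.532×10⁻⁶ m = 1.53×10³ nm.
Lateral area A = 2πrL = 2π×3.00×10⁻⁴×0.0149 = 2.80858×10⁻⁵ m².
(b) P = εσAT⁴ = 0.274×5.670×10⁻⁸×2.80858×10⁻⁵×(1892)⁴ = 5.59 W.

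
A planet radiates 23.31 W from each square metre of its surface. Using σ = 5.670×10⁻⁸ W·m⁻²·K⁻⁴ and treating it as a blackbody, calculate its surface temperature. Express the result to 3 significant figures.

T ≈ 142 K

I = σT⁴, so T = (I/σ)^(1/4) = (23.31/(5.670×10⁻⁸))^(1/4) = 142 K.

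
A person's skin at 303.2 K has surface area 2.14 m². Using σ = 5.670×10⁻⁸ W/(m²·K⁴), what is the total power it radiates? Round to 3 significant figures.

Area A = 2.14 m².
P = σAT⁴ = 5.670×10⁻⁸ × 2.14 × (303.2)⁴ = 1.03×10³ W.

P ≈ 1.03×10³ W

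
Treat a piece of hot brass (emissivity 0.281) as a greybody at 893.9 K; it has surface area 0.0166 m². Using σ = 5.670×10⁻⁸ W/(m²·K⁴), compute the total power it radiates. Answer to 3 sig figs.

P ≈ 169 W

Area A = 0.0166 m².
P = εσAT⁴ = 0.281 × 5.670×10⁻⁸ × 0.0166 × (893.9)⁴ = 169 W.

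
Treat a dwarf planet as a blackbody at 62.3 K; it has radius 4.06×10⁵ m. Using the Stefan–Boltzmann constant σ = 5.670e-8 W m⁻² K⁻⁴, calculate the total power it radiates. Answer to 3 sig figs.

Surface area A = 4πR² = 4π(4.06×10⁵ m)² = 2.07139×10¹² m².
P = σAT⁴ = 5.670×10⁻⁸ × 2.07139×10¹² × (62.3)⁴ = 1.77×10¹² W.

P ≈ 1.77×10¹² W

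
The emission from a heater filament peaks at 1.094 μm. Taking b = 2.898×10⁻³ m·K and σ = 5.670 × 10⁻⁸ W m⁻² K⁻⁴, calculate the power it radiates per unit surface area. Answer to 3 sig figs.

I ≈ 2.79×10⁶ W/m²

Wien's law: T = b/λ_max = 2.898×10⁻³/1.094×10⁻⁶ = 2648.99 K.
Then I = σT⁴ = 5.670×10⁻⁸×(2648.99)⁴ = 2.79×10⁶ W/m².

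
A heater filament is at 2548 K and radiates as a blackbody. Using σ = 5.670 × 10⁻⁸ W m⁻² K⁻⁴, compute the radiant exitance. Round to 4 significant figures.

I ≈ 2.390×10⁶ W/m²

Stefan–Boltzmann: I = σT⁴ = 5.670×10⁻⁸ × (2548)⁴ = 2.390×10⁶ W/m².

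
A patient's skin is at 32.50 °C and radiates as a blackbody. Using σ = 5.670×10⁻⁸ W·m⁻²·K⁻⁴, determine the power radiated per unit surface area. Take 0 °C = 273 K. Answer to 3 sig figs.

T = 32.50 °C + 273 = 305.50 K.
Stefan–Boltzmann: I = σT⁴ = 5.670×10⁻⁸ × (305.50)⁴ = 494 W/m².

I ≈ 494 W/m²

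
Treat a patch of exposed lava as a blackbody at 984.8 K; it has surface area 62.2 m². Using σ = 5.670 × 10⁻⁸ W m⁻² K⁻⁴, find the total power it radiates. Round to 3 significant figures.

P ≈ 3.32×10⁶ W

Area A = 62.2 m².
P = σAT⁴ = 5.670×10⁻⁸ × 62.2 × (984.8)⁴ = 3.32×10⁶ W.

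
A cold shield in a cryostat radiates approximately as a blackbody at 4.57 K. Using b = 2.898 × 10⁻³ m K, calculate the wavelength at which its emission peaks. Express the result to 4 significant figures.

Wien's displacement law: λ_max = b/T = (2.898×10⁻³ m·K)/(4.57 K) = 6.3414×10⁻⁴ m.
That is 0.6341 mm, in the infrared range.

λ_max ≈ 0.6341 mm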